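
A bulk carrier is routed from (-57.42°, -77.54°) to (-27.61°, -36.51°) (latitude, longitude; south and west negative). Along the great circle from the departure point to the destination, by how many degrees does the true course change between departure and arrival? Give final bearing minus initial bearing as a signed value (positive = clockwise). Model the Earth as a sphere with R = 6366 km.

-29.3°

At departure: θ₁ = atan2(sin Δλ cos φ₂, cos φ₁ sin φ₂ − sin φ₁ cos φ₂ cos Δλ) = 61.66°
At arrival: θ₂ = atan2(sin Δλ cos φ₁, −cos φ₂ sin φ₁ + sin φ₂ cos φ₁ cos Δλ) = 32.33°
Δθ = θ₂ − θ₁ = -29.3°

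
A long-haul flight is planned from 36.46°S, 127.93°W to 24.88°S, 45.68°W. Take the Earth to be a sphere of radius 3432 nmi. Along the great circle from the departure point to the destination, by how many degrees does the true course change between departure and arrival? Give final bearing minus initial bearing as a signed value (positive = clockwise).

At departure: θ₁ = atan2(sin Δλ cos φ₂, cos φ₁ sin φ₂ − sin φ₁ cos φ₂ cos Δλ) = 106.47°
At arrival: θ₂ = atan2(sin Δλ cos φ₁, −cos φ₂ sin φ₁ + sin φ₂ cos φ₁ cos Δλ) = 58.23°
Δθ = θ₂ − θ₁ = -48.2°

-48.2°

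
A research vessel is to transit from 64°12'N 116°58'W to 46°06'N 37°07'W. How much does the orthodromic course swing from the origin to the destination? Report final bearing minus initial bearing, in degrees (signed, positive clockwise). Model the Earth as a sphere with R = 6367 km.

+69.6°

At departure: θ₁ = atan2(sin Δλ cos φ₂, cos φ₁ sin φ₂ − sin φ₁ cos φ₂ cos Δλ) = 73.39°
At arrival: θ₂ = atan2(sin Δλ cos φ₁, −cos φ₂ sin φ₁ + sin φ₂ cos φ₁ cos Δλ) = 143.02°
Δθ = θ₂ − θ₁ = +69.6°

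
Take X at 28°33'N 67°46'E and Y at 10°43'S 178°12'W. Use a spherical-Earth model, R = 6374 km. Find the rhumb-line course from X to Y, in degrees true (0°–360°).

109.6°

Meridional parts: M(φ₁)=+0.5203, M(φ₂)=-0.1881 → ΔM = -0.7084;  Δλ = +1.9903 rad
tan C = Δλ / ΔM = -2.8094 → C = 109.59°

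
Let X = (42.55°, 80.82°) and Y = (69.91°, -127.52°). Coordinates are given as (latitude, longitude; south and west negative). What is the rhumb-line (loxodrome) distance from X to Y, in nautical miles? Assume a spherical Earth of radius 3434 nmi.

5050 nmi

Rhumb course C = atan2(Δλ, Δψ) with Δψ = ln[tan(π/4+φ₂/2)/tan(π/4+φ₁/2)] = +0.9087, Δλ = +2.6470 → C = 71.05°
d = R·|Δφ| / |cos C| = 3434·0.47752 / 0.32470 = 5050 nmi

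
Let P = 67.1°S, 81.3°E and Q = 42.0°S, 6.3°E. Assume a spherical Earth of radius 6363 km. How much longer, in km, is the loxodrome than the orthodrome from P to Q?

Great circle: cos σ = sin φ₁ sin φ₂ + cos φ₁ cos φ₂ cos Δλ,  σ = 0.8076 rad → d_gc = 5138.7 km
Rhumb line: Δψ = +0.7876, q = Δφ/Δψ = 0.5562, d_rh = R√(Δφ²+q²Δλ²) = 5406.6 km
Excess = 5406.6 − 5138.7 = 267.9 ≈ 268 km

268 km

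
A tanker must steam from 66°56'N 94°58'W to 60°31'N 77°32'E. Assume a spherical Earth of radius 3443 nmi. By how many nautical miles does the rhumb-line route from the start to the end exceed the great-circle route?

Great circle: cos σ = sin φ₁ sin φ₂ + cos φ₁ cos φ₂ cos Δλ,  σ = 0.9151 rad → d_gc = 3150.7 nmi
Rhumb line: Δψ = -0.2542, q = Δφ/Δψ = 0.4405, d_rh = R√(Δφ²+q²Δλ²) = 4582.8 nmi
Excess = 4582.8 − 3150.7 = 1432.1 ≈ 1432 nmi

1432 nmi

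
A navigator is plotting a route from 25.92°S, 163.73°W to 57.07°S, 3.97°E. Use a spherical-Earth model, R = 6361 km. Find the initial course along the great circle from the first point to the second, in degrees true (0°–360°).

N = sin Δλ·cos φ₂ = +0.1158;  D = cos φ₁ sin φ₂ − sin φ₁ cos φ₂ cos Δλ = -0.9871
initial course = atan2(N, D) = 173.31°

173.3°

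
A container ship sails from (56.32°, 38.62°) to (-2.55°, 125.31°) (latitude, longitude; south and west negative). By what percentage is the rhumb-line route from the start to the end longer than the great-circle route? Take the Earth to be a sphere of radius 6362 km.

2.9%

Great circle: σ = 1.5758 rad → d_gc = Rσ = 10025.4 km
Rhumb: Δφ = -1.0275, Δλ = +1.5130, Δψ = -1.2396, q = Δφ/Δψ = 0.8289 → d_rh = R√(Δφ²+q²Δλ²) = 10314.5 km
Excess = (10314.5 − 10025.4) / 10025.4 = 289.1 / 10025.4 = 2.88% ≈ 2.9%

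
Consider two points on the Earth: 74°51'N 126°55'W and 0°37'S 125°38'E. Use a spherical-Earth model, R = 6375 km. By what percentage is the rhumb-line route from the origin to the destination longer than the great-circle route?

Great circle: σ = 1.6597 rad → d_gc = Rσ = 10580.4 km
Rhumb: Δφ = -1.3171, Δλ = -1.8754, Δψ = -2.0283, q = Δφ/Δψ = 0.6494 → d_rh = R√(Δφ²+q²Δλ²) = 11435.9 km
Excess = (11435.9 − 10580.4) / 10580.4 = 855.5 / 10580.4 = 8.09% ≈ 8.1%

8.1%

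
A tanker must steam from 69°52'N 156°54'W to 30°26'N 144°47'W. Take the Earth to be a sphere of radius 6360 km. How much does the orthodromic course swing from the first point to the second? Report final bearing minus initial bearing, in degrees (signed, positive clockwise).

At departure: θ₁ = atan2(sin Δλ cos φ₂, cos φ₁ sin φ₂ − sin φ₁ cos φ₂ cos Δλ) = 163.66°
At arrival: θ₂ = atan2(sin Δλ cos φ₁, −cos φ₂ sin φ₁ + sin φ₂ cos φ₁ cos Δλ) = 173.55°
Δθ = θ₂ − θ₁ = +9.9°

+9.9°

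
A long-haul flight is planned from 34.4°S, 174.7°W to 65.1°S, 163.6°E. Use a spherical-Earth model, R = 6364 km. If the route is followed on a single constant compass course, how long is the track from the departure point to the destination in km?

3719 km

Rhumb course C = atan2(Δλ, Δψ) with Δψ = ln[tan(π/4+φ₂/2)/tan(π/4+φ₁/2)] = -0.8705, Δλ = -0.3787 → C = 203.51°
d = R·|Δφ| / |cos C| = 6364·0.53582 / 0.91697 = 3719 km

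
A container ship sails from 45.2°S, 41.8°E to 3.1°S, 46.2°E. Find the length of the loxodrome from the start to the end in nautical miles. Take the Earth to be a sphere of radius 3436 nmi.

2535 nmi

Rhumb course C = atan2(Δλ, Δψ) with Δψ = ln[tan(π/4+φ₂/2)/tan(π/4+φ₁/2)] = +0.8322, Δλ = +0.0768 → C = 5.27°
d = R·|Δφ| / |cos C| = 3436·0.73478 / 0.99577 = 2535 nmi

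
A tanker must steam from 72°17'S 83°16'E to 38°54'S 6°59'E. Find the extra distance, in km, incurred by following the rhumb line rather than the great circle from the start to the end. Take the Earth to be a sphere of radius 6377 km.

Great circle: cos σ = sin φ₁ sin φ₂ + cos φ₁ cos φ₂ cos Δλ,  σ = 0.8575 rad → d_gc = 5468.2 km
Rhumb line: Δψ = +1.1208, q = Δφ/Δψ = 0.5198, d_rh = R√(Δφ²+q²Δλ²) = 5769.4 km
Excess = 5769.4 − 5468.2 = 301.2 ≈ 301 km

301 km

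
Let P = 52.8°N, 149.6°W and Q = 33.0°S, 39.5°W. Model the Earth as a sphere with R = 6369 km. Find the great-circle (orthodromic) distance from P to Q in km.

14167 km

cos σ = sin φ₁ sin φ₂ + cos φ₁ cos φ₂ cos Δλ
      = sin(52.80°)sin(-33.00°) + cos(52.80°)cos(-33.00°)cos(110.10°) = -0.6081
σ = 127.451° → d = Rσ = 6369·2.22443 = 14167 km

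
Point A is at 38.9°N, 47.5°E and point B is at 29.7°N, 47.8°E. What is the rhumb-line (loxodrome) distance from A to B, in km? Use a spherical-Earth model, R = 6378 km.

1024 km

Rhumb course C = atan2(Δλ, Δψ) with Δψ = ln[tan(π/4+φ₂/2)/tan(π/4+φ₁/2)] = -0.1948, Δλ = +0.0052 → C = 178.46°
d = R·|Δφ| / |cos C| = 6378·0.16057 / 0.99964 = 1024 km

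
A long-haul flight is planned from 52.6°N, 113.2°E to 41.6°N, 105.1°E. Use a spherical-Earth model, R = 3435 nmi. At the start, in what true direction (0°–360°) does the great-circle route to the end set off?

θ = atan2( sin Δλ·cos φ₂ ,  cos φ₁ sin φ₂ − sin φ₁ cos φ₂ cos Δλ )
  = atan2(-0.1054, -0.1849) = 209.68°

209.7°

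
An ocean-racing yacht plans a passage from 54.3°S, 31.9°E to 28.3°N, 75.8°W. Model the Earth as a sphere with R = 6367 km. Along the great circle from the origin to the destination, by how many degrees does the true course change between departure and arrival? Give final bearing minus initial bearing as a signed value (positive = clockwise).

+44.6°

Initial bearing θ₁ = atan2(sin Δλ cos φ₂, cos φ₁ sin φ₂ − sin φ₁ cos φ₂ cos Δλ) = 274.04°
Final bearing θ₂ = (initial bearing from the destination back to the start) + 180° = 318.62°
Δθ = θ₂ − θ₁ = +44.6°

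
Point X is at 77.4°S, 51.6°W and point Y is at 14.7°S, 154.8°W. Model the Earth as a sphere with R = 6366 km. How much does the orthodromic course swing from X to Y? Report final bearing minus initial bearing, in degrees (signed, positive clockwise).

+93.5°

At departure: θ₁ = atan2(sin Δλ cos φ₂, cos φ₁ sin φ₂ − sin φ₁ cos φ₂ cos Δλ) = 253.95°
At arrival: θ₂ = atan2(sin Δλ cos φ₁, −cos φ₂ sin φ₁ + sin φ₂ cos φ₁ cos Δλ) = 347.48°
Δθ = θ₂ − θ₁ = +93.5°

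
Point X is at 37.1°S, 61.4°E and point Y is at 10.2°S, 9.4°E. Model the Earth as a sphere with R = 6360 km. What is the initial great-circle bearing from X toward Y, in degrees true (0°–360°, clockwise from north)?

N = sin Δλ·cos φ₂ = -0.7756;  D = cos φ₁ sin φ₂ − sin φ₁ cos φ₂ cos Δλ = +0.2243
initial course = atan2(N, D) = 286.13°

286.1°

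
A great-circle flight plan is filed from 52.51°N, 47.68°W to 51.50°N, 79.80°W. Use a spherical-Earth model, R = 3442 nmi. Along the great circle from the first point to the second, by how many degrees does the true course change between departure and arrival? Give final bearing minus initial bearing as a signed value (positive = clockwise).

-25.6°

At departure: θ₁ = atan2(sin Δλ cos φ₂, cos φ₁ sin φ₂ − sin φ₁ cos φ₂ cos Δλ) = 279.94°
At arrival: θ₂ = atan2(sin Δλ cos φ₁, −cos φ₂ sin φ₁ + sin φ₂ cos φ₁ cos Δλ) = 254.37°
Δθ = θ₂ − θ₁ = -25.6°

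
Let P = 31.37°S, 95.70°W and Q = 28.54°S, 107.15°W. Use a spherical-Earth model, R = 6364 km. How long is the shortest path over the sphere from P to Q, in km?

1145 km

Haversine: a = sin²(Δφ/2)+cos φ₁ cos φ₂ sin²(Δλ/2) = 0.00807;  σ = 2·atan2(√a,√(1−a))
σ = 10.310° → d = Rσ = 6364·0.17995 = 1145 km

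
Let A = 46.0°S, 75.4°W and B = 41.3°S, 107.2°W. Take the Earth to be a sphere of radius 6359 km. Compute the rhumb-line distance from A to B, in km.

Δψ = ln[tan(π/4+φ₂/2)/tan(π/4+φ₁/2)] = +0.1135;  Δφ = +0.0820 rad,  Δλ = -0.5550 rad
q = Δφ/Δψ = 0.7230
d = R·√(Δφ² + q²Δλ²) = 6359·0.40957 = 2604 km

2604 km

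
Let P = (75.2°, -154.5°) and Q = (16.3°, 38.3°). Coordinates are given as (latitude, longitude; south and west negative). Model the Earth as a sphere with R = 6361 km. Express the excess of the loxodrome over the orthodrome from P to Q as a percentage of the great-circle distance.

29.8%

Great circle: σ = 1.5385 rad → d_gc = Rσ = 9786.5 km
Rhumb: Δφ = -1.0280, Δλ = -2.9182, Δψ = -1.7528, q = Δφ/Δψ = 0.5865 → d_rh = R√(Δφ²+q²Δλ²) = 12699.9 km
Excess = (12699.9 − 9786.5) / 9786.5 = 2913.4 / 9786.5 = 29.77% ≈ 29.8%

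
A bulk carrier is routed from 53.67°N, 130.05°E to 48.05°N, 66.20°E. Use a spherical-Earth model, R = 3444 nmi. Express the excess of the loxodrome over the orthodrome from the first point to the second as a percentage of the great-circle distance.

3.3%

Great circle: σ = 0.6861 rad → d_gc = Rσ = 2363.04 nmi
Rhumb: Δφ = -0.0981, Δλ = -1.1144, Δψ = -0.1556, q = Δφ/Δψ = 0.6302 → d_rh = R√(Δφ²+q²Δλ²) = 2442.16 nmi
Excess = (2442.16 − 2363.04) / 2363.04 = 79.12 / 2363.04 = 3.348% ≈ 3.3%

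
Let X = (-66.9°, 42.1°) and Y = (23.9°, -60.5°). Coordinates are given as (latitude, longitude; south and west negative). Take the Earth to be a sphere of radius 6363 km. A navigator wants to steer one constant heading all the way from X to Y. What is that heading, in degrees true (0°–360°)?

Δψ = ln[tan(π/4+φ₂/2)/tan(π/4+φ₁/2)] = +2.0177
Δλ = -1.7907 rad (taken the short way round)
course = atan2(Δλ, Δψ) = 318.41°

318.4°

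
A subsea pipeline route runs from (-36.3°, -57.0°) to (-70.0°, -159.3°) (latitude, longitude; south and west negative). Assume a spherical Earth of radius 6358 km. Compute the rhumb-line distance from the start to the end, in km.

Δψ = ln[tan(π/4+φ₂/2)/tan(π/4+φ₁/2)] = -1.0547;  Δφ = -0.5882 rad,  Δλ = -1.7855 rad
q = Δφ/Δψ = 0.5577
d = R·√(Δφ² + q²Δλ²) = 6358·1.15649 = 7353 km

7353 km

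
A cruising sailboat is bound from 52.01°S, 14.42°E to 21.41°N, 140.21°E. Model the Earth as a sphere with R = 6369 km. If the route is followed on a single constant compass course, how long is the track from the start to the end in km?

14815 km

Rhumb course C = atan2(Δλ, Δψ) with Δψ = ln[tan(π/4+φ₂/2)/tan(π/4+φ₁/2)] = +1.4491, Δλ = +2.1954 → C = 56.57°
d = R·|Δφ| / |cos C| = 6369·1.28142 / 0.55088 = 14815 km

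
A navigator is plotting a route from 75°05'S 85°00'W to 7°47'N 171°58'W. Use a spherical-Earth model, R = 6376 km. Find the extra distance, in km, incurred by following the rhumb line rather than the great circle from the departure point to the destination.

Great circle: cos σ = sin φ₁ sin φ₂ + cos φ₁ cos φ₂ cos Δλ,  σ = 1.6884 rad → d_gc = 10765.5 km
Rhumb line: Δψ = +2.1695, q = Δφ/Δψ = 0.6667, d_rh = R√(Δφ²+q²Δλ²) = 11254.5 km
Excess = 11254.5 − 10765.5 = 489.0 ≈ 489 km

489 km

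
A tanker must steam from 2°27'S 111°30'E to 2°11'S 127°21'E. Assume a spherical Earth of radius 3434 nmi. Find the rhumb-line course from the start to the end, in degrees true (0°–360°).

Meridional parts: M(φ₁)=-0.0428, M(φ₂)=-0.0381 → ΔM = +0.0047;  Δλ = +0.2766 rad
tan C = Δλ / ΔM = +59.3889 → C = 89.04°

89.0°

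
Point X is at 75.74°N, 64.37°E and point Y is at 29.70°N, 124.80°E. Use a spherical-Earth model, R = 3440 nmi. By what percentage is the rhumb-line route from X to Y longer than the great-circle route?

Great circle: σ = 0.9450 rad → d_gc = Rσ = 3250.6 nmi
Rhumb: Δφ = -0.8035, Δλ = +1.0547, Δψ = -1.5355, q = Δφ/Δψ = 0.5233 → d_rh = R√(Δφ²+q²Δλ²) = 3353.5 nmi
Excess = (3353.5 − 3250.6) / 3250.6 = 102.9 / 3250.6 = 3.17% ≈ 3.2%

3.2%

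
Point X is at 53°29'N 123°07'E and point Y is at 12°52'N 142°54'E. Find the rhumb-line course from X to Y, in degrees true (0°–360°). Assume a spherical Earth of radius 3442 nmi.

Δψ = ln[tan(π/4+φ₂/2)/tan(π/4+φ₁/2)] = -0.8825
Δλ = +0.3453 rad (taken the short way round)
course = atan2(Δλ, Δψ) = 158.63°

158.6°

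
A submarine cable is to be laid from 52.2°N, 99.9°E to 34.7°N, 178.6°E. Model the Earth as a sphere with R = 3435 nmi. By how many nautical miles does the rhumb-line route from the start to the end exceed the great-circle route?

Great circle: cos σ = sin φ₁ sin φ₂ + cos φ₁ cos φ₂ cos Δλ,  σ = 0.9902 rad → d_gc = 3401.2 nmi
Rhumb line: Δψ = -0.4254, q = Δφ/Δψ = 0.7180, d_rh = R√(Δφ²+q²Δλ²) = 3546.5 nmi
Excess = 3546.5 − 3401.2 = 145.3 ≈ 145 nmi

145 nmi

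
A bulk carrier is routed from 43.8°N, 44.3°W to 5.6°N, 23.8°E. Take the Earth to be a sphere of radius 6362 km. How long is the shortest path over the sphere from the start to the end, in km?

7817 km

cos σ = sin φ₁ sin φ₂ + cos φ₁ cos φ₂ cos Δλ
      = sin(43.80°)sin(5.60°) + cos(43.80°)cos(5.60°)cos(68.10°) = 0.3355
σ = 70.399° → d = Rσ = 6362·1.22870 = 7817 km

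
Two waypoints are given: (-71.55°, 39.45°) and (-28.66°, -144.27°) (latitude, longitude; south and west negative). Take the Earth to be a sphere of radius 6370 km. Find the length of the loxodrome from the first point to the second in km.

12290 km

Rhumb course C = atan2(Δλ, Δψ) with Δψ = ln[tan(π/4+φ₂/2)/tan(π/4+φ₁/2)] = +1.2951, Δλ = +3.0767 → C = 67.17°
d = R·|Δφ| / |cos C| = 6370·0.74857 / 0.38798 = 12290 km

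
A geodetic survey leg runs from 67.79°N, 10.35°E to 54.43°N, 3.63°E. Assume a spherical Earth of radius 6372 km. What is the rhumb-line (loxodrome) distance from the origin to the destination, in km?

1528 km

Δψ = ln[tan(π/4+φ₂/2)/tan(π/4+φ₁/2)] = -0.4912;  Δφ = -0.2332 rad,  Δλ = -0.1173 rad
q = Δφ/Δψ = 0.4747
d = R·√(Δφ² + q²Δλ²) = 6372·0.23973 = 1528 km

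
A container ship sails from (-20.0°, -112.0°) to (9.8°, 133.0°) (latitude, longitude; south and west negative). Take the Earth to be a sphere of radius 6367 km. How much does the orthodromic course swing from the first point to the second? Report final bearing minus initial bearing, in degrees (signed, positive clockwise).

+16.4°

At departure: θ₁ = atan2(sin Δλ cos φ₂, cos φ₁ sin φ₂ − sin φ₁ cos φ₂ cos Δλ) = 271.12°
At arrival: θ₂ = atan2(sin Δλ cos φ₁, −cos φ₂ sin φ₁ + sin φ₂ cos φ₁ cos Δλ) = 287.56°
Δθ = θ₂ − θ₁ = +16.4°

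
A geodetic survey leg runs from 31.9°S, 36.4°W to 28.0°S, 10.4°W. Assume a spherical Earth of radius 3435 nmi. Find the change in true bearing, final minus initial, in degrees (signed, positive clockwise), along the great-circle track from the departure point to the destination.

Initial bearing θ₁ = atan2(sin Δλ cos φ₂, cos φ₁ sin φ₂ − sin φ₁ cos φ₂ cos Δλ) = 86.92°
Final bearing θ₂ = (initial bearing from the destination back to the start) + 180° = 73.77°
Δθ = θ₂ − θ₁ = -13.2°

-13.2°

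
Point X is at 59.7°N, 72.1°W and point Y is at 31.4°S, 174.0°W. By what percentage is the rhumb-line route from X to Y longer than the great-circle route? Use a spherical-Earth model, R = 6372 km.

2.2%

Great circle: σ = 2.1396 rad → d_gc = Rσ = 13633.6 km
Rhumb: Δφ = -1.5900, Δλ = -1.7785, Δψ = -1.8843, q = Δφ/Δψ = 0.8438 → d_rh = R√(Δφ²+q²Δλ²) = 13931.7 km
Excess = (13931.7 − 13633.6) / 13633.6 = 298.1 / 13633.6 = 2.19% ≈ 2.2%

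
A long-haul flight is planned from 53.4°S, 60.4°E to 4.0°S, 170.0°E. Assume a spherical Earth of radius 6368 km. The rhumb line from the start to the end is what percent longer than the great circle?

Great circle: σ = 1.7148 rad → d_gc = Rσ = 10919.9 km
Rhumb: Δφ = +0.8622, Δλ = +1.9129, Δψ = +1.0366, q = Δφ/Δψ = 0.8317 → d_rh = R√(Δφ²+q²Δλ²) = 11523.6 km
Excess = (11523.6 − 10919.9) / 10919.9 = 603.7 / 10919.9 = 5.53% ≈ 5.5%

5.5%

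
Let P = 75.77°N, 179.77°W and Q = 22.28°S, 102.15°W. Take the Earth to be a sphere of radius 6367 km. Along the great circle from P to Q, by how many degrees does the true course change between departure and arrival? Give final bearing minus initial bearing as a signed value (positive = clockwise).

At departure: θ₁ = atan2(sin Δλ cos φ₂, cos φ₁ sin φ₂ − sin φ₁ cos φ₂ cos Δλ) = 107.53°
At arrival: θ₂ = atan2(sin Δλ cos φ₁, −cos φ₂ sin φ₁ + sin φ₂ cos φ₁ cos Δλ) = 165.33°
Δθ = θ₂ − θ₁ = +57.8°

+57.8°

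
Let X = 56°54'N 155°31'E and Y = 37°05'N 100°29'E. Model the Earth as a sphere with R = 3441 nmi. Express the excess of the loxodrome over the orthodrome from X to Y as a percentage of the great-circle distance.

Great circle: σ = 0.7154 rad → d_gc = Rσ = 2461.9 nmi
Rhumb: Δφ = -0.3459, Δλ = -0.9605, Δψ = -0.5157, q = Δφ/Δψ = 0.6707 → d_rh = R√(Δφ²+q²Δλ²) = 2516.1 nmi
Excess = (2516.1 − 2461.9) / 2461.9 = 54.2 / 2461.9 = 2.20% ≈ 2.2%

2.2%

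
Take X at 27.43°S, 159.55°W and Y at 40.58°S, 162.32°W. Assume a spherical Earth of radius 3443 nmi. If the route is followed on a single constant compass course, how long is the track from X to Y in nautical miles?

Δψ = ln[tan(π/4+φ₂/2)/tan(π/4+φ₁/2)] = -0.2780;  Δφ = -0.2295 rad,  Δλ = -0.0483 rad
q = Δφ/Δψ = 0.8255
d = R·√(Δφ² + q²Δλ²) = 3443·0.23295 = 802 nmi

802 nmi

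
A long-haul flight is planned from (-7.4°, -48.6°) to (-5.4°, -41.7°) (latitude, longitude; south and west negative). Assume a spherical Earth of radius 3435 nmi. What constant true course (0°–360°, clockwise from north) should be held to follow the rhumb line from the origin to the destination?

73.7°

Δψ = ln[tan(π/4+φ₂/2)/tan(π/4+φ₁/2)] = +0.0351
Δλ = +0.1204 rad (taken the short way round)
course = atan2(Δλ, Δψ) = 73.74°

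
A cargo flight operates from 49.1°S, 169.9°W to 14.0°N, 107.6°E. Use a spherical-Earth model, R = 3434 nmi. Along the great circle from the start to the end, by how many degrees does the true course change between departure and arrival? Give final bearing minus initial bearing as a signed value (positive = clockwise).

+34.5°

Initial bearing θ₁ = atan2(sin Δλ cos φ₂, cos φ₁ sin φ₂ − sin φ₁ cos φ₂ cos Δλ) = 284.80°
Final bearing θ₂ = (initial bearing from the destination back to the start) + 180° = 319.28°
Δθ = θ₂ − θ₁ = +34.5°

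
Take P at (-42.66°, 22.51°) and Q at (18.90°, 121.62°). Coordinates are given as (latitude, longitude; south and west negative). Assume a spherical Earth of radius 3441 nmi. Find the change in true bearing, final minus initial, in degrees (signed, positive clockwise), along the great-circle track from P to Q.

Initial bearing θ₁ = atan2(sin Δλ cos φ₂, cos φ₁ sin φ₂ − sin φ₁ cos φ₂ cos Δλ) = 81.67°
Final bearing θ₂ = (initial bearing from the destination back to the start) + 180° = 50.27°
Δθ = θ₂ − θ₁ = -31.4°

-31.4°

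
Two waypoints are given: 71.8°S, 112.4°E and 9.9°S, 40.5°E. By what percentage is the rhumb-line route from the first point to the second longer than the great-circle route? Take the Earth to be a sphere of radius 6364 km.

Great circle: σ = 1.3089 rad → d_gc = Rσ = 8329.8 km
Rhumb: Δφ = +1.0804, Δλ = -1.2549, Δψ = +1.6578, q = Δφ/Δψ = 0.6517 → d_rh = R√(Δφ²+q²Δλ²) = 8623.0 km
Excess = (8623.0 − 8329.8) / 8329.8 = 293.2 / 8329.8 = 3.52% ≈ 3.5%

3.5%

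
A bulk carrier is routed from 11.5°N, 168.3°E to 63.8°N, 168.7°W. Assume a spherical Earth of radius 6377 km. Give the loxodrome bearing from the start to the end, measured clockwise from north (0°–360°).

Δψ = ln[tan(π/4+φ₂/2)/tan(π/4+φ₁/2)] = +1.2559
Δλ = +0.4014 rad (taken the short way round)
course = atan2(Δλ, Δψ) = 17.73°

17.7°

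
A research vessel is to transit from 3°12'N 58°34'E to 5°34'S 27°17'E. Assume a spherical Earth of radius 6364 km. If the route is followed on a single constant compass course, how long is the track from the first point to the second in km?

3605 km

Rhumb course C = atan2(Δλ, Δψ) with Δψ = ln[tan(π/4+φ₂/2)/tan(π/4+φ₁/2)] = -0.1532, Δλ = -0.5460 → C = 254.33°
d = R·|Δφ| / |cos C| = 6364·0.15301 / 0.27014 = 3605 km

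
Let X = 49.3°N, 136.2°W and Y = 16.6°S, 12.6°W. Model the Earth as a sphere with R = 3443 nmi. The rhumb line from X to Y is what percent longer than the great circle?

Great circle: σ = 2.1681 rad → d_gc = Rσ = 7464.8 nmi
Rhumb: Δφ = -1.1502, Δλ = +2.1572, Δψ = -1.2857, q = Δφ/Δψ = 0.8946 → d_rh = R√(Δφ²+q²Δλ²) = 7735.1 nmi
Excess = (7735.1 − 7464.8) / 7464.8 = 270.3 / 7464.8 = 3.62% ≈ 3.6%

3.6%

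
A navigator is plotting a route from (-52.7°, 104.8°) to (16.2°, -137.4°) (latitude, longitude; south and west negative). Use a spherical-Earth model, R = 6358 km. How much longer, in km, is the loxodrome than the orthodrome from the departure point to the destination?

502 km

Great circle: cos σ = sin φ₁ sin φ₂ + cos φ₁ cos φ₂ cos Δλ,  σ = 2.0867 rad → d_gc = 13267.3 km
Rhumb line: Δψ = +1.3728, q = Δφ/Δψ = 0.8760, d_rh = R√(Δφ²+q²Δλ²) = 13769.0 km
Excess = 13769.0 − 13267.3 = 501.7 ≈ 502 km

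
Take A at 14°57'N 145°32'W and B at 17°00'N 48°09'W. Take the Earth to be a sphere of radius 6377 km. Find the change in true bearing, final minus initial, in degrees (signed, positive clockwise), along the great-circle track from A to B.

+34.8°

At departure: θ₁ = atan2(sin Δλ cos φ₂, cos φ₁ sin φ₂ − sin φ₁ cos φ₂ cos Δλ) = 71.67°
At arrival: θ₂ = atan2(sin Δλ cos φ₁, −cos φ₂ sin φ₁ + sin φ₂ cos φ₁ cos Δλ) = 106.46°
Δθ = θ₂ − θ₁ = +34.8°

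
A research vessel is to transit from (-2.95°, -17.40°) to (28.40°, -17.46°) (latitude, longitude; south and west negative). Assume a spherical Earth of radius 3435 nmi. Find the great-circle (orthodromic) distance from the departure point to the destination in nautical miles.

1880 nmi

Haversine: a = sin²(Δφ/2)+cos φ₁ cos φ₂ sin²(Δλ/2) = 0.07300;  σ = 2·atan2(√a,√(1−a))
σ = 31.350° → d = Rσ = 3435·0.54716 = 1880 nmi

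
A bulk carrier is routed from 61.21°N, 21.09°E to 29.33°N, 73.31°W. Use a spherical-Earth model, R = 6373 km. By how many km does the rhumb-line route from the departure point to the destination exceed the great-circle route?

518 km

Great circle: cos σ = sin φ₁ sin φ₂ + cos φ₁ cos φ₂ cos Δλ,  σ = 1.1625 rad → d_gc = 7408.4 km
Rhumb line: Δψ = -0.8241, q = Δφ/Δψ = 0.6751, d_rh = R√(Δφ²+q²Δλ²) = 7926.4 km
Excess = 7926.4 − 7408.4 = 518.0 ≈ 518 km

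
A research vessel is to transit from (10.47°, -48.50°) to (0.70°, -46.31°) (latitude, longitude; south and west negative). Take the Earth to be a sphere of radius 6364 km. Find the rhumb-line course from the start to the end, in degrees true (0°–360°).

167.4°

Δψ = ln[tan(π/4+φ₂/2)/tan(π/4+φ₁/2)] = -0.1715
Δλ = +0.0382 rad (taken the short way round)
course = atan2(Δλ, Δψ) = 167.44°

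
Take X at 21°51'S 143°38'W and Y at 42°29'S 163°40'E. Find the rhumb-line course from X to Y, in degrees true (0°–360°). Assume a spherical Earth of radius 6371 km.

245.0°

Meridional parts: M(φ₁)=-0.3909, M(φ₂)=-0.8206 → ΔM = -0.4296;  Δλ = -0.9198 rad
tan C = Δλ / ΔM = +2.1410 → C = 244.96°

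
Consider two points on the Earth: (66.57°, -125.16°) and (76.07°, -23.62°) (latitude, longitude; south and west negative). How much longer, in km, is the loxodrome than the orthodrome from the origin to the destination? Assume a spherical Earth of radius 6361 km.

Great circle: cos σ = sin φ₁ sin φ₂ + cos φ₁ cos φ₂ cos Δλ,  σ = 0.5127 rad → d_gc = 3261.4 km
Rhumb line: Δψ = +0.5291, q = Δφ/Δψ = 0.3134, d_rh = R√(Δφ²+q²Δλ²) = 3686.7 km
Excess = 3686.7 − 3261.4 = 425.3 ≈ 425 km

425 km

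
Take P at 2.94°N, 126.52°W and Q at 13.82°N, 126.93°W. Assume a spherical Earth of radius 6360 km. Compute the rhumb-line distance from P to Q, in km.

Rhumb course C = atan2(Δλ, Δψ) with Δψ = ln[tan(π/4+φ₂/2)/tan(π/4+φ₁/2)] = +0.1922, Δλ = -0.0072 → C = 357.87°
d = R·|Δφ| / |cos C| = 6360·0.18989 / 0.99931 = 1209 km

1209 km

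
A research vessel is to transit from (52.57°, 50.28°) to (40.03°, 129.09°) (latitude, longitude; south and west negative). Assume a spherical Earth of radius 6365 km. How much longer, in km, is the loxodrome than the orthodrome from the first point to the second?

276 km

Great circle: cos σ = sin φ₁ sin φ₂ + cos φ₁ cos φ₂ cos Δλ,  σ = 0.9260 rad → d_gc = 5893.7 km
Rhumb line: Δψ = -0.3188, q = Δφ/Δψ = 0.6865, d_rh = R√(Δφ²+q²Δλ²) = 6169.3 km
Excess = 6169.3 − 5893.7 = 275.6 ≈ 276 km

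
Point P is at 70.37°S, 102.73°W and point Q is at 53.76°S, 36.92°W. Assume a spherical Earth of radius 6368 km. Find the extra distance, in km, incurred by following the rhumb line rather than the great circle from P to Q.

Great circle: cos σ = sin φ₁ sin φ₂ + cos φ₁ cos φ₂ cos Δλ,  σ = 0.5716 rad → d_gc = 3639.8 km
Rhumb line: Δψ = +0.6374, q = Δφ/Δψ = 0.4548, d_rh = R√(Δφ²+q²Δλ²) = 3804.6 km
Excess = 3804.6 − 3639.8 = 164.8 ≈ 165 km

165 km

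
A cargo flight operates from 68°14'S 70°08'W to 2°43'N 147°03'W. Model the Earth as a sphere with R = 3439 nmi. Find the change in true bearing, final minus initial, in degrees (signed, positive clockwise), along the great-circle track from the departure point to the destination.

Initial bearing θ₁ = atan2(sin Δλ cos φ₂, cos φ₁ sin φ₂ − sin φ₁ cos φ₂ cos Δλ) = 283.16°
Final bearing θ₂ = (initial bearing from the destination back to the start) + 180° = 338.81°
Δθ = θ₂ − θ₁ = +55.6°

+55.6°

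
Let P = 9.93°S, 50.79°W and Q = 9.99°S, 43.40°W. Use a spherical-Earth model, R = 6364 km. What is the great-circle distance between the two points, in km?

Haversine: a = sin²(Δφ/2)+cos φ₁ cos φ₂ sin²(Δλ/2) = 0.00403;  σ = 2·atan2(√a,√(1−a))
σ = 7.279° → d = Rσ = 6364·0.12704 = 808 km

808 km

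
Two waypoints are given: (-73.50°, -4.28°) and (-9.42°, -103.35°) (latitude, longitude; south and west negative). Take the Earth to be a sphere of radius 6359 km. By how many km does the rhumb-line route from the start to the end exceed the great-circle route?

683 km

Great circle: cos σ = sin φ₁ sin φ₂ + cos φ₁ cos φ₂ cos Δλ,  σ = 1.4578 rad → d_gc = 9270.1 km
Rhumb line: Δψ = +1.7659, q = Δφ/Δψ = 0.6333, d_rh = R√(Δφ²+q²Δλ²) = 9953.5 km
Excess = 9953.5 − 9270.1 = 683.4 ≈ 683 km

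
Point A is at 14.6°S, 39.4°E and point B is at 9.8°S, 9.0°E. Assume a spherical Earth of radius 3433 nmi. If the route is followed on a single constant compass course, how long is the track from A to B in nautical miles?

Δψ = ln[tan(π/4+φ₂/2)/tan(π/4+φ₁/2)] = +0.0857;  Δφ = +0.0838 rad,  Δλ = -0.5306 rad
q = Δφ/Δψ = 0.9771
d = R·√(Δφ² + q²Δλ²) = 3433·0.52516 = 1803 nmi

1803 nmi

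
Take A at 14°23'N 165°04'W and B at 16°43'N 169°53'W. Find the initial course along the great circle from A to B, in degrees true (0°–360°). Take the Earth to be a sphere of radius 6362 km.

θ = atan2( sin Δλ·cos φ₂ ,  cos φ₁ sin φ₂ − sin φ₁ cos φ₂ cos Δλ )
  = atan2(-0.0804, +0.0416) = 297.33°

297.3°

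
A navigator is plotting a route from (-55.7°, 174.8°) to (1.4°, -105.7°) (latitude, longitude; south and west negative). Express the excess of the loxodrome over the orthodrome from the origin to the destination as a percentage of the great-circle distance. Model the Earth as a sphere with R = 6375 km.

2.4%

Great circle: σ = 1.4882 rad → d_gc = Rσ = 9487.4 km
Rhumb: Δφ = +0.9966, Δλ = +1.3875, Δψ = +1.2002, q = Δφ/Δψ = 0.8304 → d_rh = R√(Δφ²+q²Δλ²) = 9711.5 km
Excess = (9711.5 − 9487.4) / 9487.4 = 224.1 / 9487.4 = 2.36% ≈ 2.4%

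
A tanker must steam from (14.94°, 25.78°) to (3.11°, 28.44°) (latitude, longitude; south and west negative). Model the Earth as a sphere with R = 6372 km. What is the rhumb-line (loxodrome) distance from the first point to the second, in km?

Δψ = ln[tan(π/4+φ₂/2)/tan(π/4+φ₁/2)] = -0.2095;  Δφ = -0.2065 rad,  Δλ = +0.0464 rad
q = Δφ/Δψ = 0.9858
d = R·√(Δφ² + q²Δλ²) = 6372·0.21148 = 1348 km

1348 km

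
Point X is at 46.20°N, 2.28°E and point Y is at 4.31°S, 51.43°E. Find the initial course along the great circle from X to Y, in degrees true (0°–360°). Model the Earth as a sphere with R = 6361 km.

θ = atan2( sin Δλ·cos φ₂ ,  cos φ₁ sin φ₂ − sin φ₁ cos φ₂ cos Δλ )
  = atan2(+0.7543, -0.5228) = 124.72°

124.7°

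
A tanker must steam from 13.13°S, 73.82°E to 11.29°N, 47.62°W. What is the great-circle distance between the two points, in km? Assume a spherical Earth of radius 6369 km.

13657 km

cos σ = sin φ₁ sin φ₂ + cos φ₁ cos φ₂ cos Δλ
      = sin(-13.13°)sin(11.29°) + cos(-13.13°)cos(11.29°)cos(-121.44°) = -0.5426
σ = 122.862° → d = Rσ = 6369·2.14434 = 13657 km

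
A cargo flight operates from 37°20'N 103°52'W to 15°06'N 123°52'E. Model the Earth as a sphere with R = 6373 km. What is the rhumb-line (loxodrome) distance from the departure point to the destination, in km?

Δψ = ln[tan(π/4+φ₂/2)/tan(π/4+φ₁/2)] = -0.4366;  Δφ = -0.3880 rad,  Δλ = -2.3085 rad
q = Δφ/Δψ = 0.8887
d = R·√(Δφ² + q²Δλ²) = 6373·2.08795 = 13307 km

13307 km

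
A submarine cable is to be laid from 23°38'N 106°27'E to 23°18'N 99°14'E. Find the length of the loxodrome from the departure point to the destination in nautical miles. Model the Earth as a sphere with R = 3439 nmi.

Rhumb course C = atan2(Δλ, Δψ) with Δψ = ln[tan(π/4+φ₂/2)/tan(π/4+φ₁/2)] = -0.0063, Δλ = -0.1260 → C = 267.12°
d = R·|Δφ| / |cos C| = 3439·0.00582 / 0.05029 = 398 nmi

398 nmi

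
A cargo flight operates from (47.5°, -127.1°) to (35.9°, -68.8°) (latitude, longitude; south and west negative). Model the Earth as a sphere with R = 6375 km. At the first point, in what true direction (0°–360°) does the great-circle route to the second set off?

θ = atan2( sin Δλ·cos φ₂ ,  cos φ₁ sin φ₂ − sin φ₁ cos φ₂ cos Δλ )
  = atan2(+0.6892, +0.0823) = 83.19°

83.2°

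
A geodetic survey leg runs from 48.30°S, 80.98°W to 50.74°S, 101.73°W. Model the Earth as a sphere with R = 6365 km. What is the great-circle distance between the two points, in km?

Haversine: a = sin²(Δφ/2)+cos φ₁ cos φ₂ sin²(Δλ/2) = 0.01411;  σ = 2·atan2(√a,√(1−a))
σ = 13.643° → d = Rσ = 6365·0.23811 = 1516 km

1516 km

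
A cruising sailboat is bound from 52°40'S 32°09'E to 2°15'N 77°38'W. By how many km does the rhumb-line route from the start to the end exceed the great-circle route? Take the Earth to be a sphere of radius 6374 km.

Great circle: cos σ = sin φ₁ sin φ₂ + cos φ₁ cos φ₂ cos Δλ,  σ = 1.8094 rad → d_gc = 11532.94 km
Rhumb line: Δψ = +1.1245, q = Δφ/Δψ = 0.8524, d_rh = R√(Δφ²+q²Δλ²) = 12070.37 km
Excess = 12070.37 − 11532.94 = 537.43 ≈ 537 km

537 km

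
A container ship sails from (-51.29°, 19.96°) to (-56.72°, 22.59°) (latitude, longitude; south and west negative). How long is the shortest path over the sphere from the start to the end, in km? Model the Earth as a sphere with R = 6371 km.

Haversine: a = sin²(Δφ/2)+cos φ₁ cos φ₂ sin²(Δλ/2) = 0.00242;  σ = 2·atan2(√a,√(1−a))
σ = 5.645° → d = Rσ = 6371·0.09852 = 628 km

628 km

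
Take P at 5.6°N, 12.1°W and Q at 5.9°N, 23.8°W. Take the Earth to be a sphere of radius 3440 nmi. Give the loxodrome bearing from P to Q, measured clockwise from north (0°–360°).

271.5°

Δψ = ln[tan(π/4+φ₂/2)/tan(π/4+φ₁/2)] = +0.0053
Δλ = -0.2042 rad (taken the short way round)
course = atan2(Δλ, Δψ) = 271.48°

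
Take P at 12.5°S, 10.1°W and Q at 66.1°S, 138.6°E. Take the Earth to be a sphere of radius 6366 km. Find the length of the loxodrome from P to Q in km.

13035 km

Δψ = ln[tan(π/4+φ₂/2)/tan(π/4+φ₁/2)] = -1.3329;  Δφ = -0.9355 rad,  Δλ = +2.5953 rad
q = Δφ/Δψ = 0.7018
d = R·√(Δφ² + q²Δλ²) = 6366·2.04766 = 13035 km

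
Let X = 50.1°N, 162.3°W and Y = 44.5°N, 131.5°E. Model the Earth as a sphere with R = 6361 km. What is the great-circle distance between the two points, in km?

cos σ = sin φ₁ sin φ₂ + cos φ₁ cos φ₂ cos Δλ
      = sin(50.10°)sin(44.50°) + cos(50.10°)cos(44.50°)cos(-66.20°) = 0.7223
σ = 43.752° → d = Rσ = 6361·0.76361 = 4857 km

4857 km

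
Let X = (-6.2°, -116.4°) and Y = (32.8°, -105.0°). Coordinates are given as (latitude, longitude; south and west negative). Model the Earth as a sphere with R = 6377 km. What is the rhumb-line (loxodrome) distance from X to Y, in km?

4506 km

Rhumb course C = atan2(Δλ, Δψ) with Δψ = ln[tan(π/4+φ₂/2)/tan(π/4+φ₁/2)] = +0.7150, Δλ = +0.1990 → C = 15.55°
d = R·|Δφ| / |cos C| = 6377·0.68068 / 0.96339 = 4506 km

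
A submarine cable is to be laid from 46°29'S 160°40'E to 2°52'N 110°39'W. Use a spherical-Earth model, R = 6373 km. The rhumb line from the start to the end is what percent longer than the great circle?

2.0%

Great circle: σ = 1.5913 rad → d_gc = Rσ = 10141.1 km
Rhumb: Δφ = +0.8613, Δλ = +1.5478, Δψ = +0.9685, q = Δφ/Δψ = 0.8893 → d_rh = R√(Δφ²+q²Δλ²) = 10348.2 km
Excess = (10348.2 − 10141.1) / 10141.1 = 207.1 / 10141.1 = 2.04% ≈ 2.0%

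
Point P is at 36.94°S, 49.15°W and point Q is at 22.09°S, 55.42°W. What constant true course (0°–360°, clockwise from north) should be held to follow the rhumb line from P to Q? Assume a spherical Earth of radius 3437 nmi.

Δψ = ln[tan(π/4+φ₂/2)/tan(π/4+φ₁/2)] = +0.2992
Δλ = -0.1094 rad (taken the short way round)
course = atan2(Δλ, Δψ) = 339.91°

339.9°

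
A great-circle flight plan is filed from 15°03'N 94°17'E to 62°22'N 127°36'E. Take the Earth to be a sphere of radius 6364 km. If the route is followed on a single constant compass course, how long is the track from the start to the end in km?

5903 km

Rhumb course C = atan2(Δλ, Δψ) with Δψ = ln[tan(π/4+φ₂/2)/tan(π/4+φ₁/2)] = +1.1370, Δλ = +0.5815 → C = 27.09°
d = R·|Δφ| / |cos C| = 6364·0.82583 / 0.89032 = 5903 km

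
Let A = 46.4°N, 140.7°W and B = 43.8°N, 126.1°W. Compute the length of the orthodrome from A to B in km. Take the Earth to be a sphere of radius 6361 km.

1178 km

Haversine: a = sin²(Δφ/2)+cos φ₁ cos φ₂ sin²(Δλ/2) = 0.00855;  σ = 2·atan2(√a,√(1−a))
σ = 10.612° → d = Rσ = 6361·0.18521 = 1178 km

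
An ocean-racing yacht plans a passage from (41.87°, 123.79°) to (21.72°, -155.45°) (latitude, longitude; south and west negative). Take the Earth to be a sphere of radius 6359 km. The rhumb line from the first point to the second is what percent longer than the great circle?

Great circle: σ = 1.2046 rad → d_gc = Rσ = 7659.9 km
Rhumb: Δφ = -0.3517, Δλ = +1.4095, Δψ = -0.4176, q = Δφ/Δψ = 0.8421 → d_rh = R√(Δφ²+q²Δλ²) = 7872.5 km
Excess = (7872.5 − 7659.9) / 7659.9 = 212.6 / 7659.9 = 2.78% ≈ 2.8%

2.8%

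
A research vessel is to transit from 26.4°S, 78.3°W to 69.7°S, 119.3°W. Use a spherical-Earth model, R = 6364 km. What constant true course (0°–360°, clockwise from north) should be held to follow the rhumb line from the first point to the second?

209.9°

Δψ = ln[tan(π/4+φ₂/2)/tan(π/4+φ₁/2)] = -1.2422
Δλ = -0.7156 rad (taken the short way round)
course = atan2(Δλ, Δψ) = 209.94°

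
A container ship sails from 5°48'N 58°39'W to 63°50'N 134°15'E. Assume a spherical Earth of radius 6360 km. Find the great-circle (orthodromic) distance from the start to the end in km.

Haversine: a = sin²(Δφ/2)+cos φ₁ cos φ₂ sin²(Δλ/2) = 0.66848;  σ = 2·atan2(√a,√(1−a))
σ = 109.691° → d = Rσ = 6360·1.91448 = 12176 km

12176 km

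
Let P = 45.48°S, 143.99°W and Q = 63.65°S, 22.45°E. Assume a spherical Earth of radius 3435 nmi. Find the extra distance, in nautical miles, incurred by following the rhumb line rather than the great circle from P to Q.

1550 nmi

Great circle: cos σ = sin φ₁ sin φ₂ + cos φ₁ cos φ₂ cos Δλ,  σ = 1.2277 rad → d_gc = 4217.2 nmi
Rhumb line: Δψ = -0.5588, q = Δφ/Δψ = 0.5675, d_rh = R√(Δφ²+q²Δλ²) = 5766.8 nmi
Excess = 5766.8 − 4217.2 = 1549.6 ≈ 1550 nmi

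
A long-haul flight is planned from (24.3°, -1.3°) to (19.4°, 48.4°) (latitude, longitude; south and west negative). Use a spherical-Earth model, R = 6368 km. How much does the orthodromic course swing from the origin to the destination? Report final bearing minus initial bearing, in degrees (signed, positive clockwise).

Initial bearing θ₁ = atan2(sin Δλ cos φ₂, cos φ₁ sin φ₂ − sin φ₁ cos φ₂ cos Δλ) = 85.89°
Final bearing θ₂ = (initial bearing from the destination back to the start) + 180° = 105.47°
Δθ = θ₂ − θ₁ = +19.6°

+19.6°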